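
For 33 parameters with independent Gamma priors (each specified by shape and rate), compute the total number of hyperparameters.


A Gamma prior has 2 hyperparameters per parameter.
Total = 33 * 2 = 66

66


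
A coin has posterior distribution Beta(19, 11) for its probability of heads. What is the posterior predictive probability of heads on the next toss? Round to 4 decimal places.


Posterior predictive = E[theta] = alpha/(alpha+beta)
= 19/30
= 0.6333

0.6333


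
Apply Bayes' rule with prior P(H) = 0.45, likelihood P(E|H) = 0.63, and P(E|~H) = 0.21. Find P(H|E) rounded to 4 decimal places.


Step 1: Compute marginal P(E) = P(E|H)P(H) + P(E|~H)P(~H)
= 0.63*0.45 + 0.21*0.55 = 0.399
Step 2: P(H|E) = P(E|H)P(H)/P(E) = 0.2835/0.399
= 0.7105

0.7105


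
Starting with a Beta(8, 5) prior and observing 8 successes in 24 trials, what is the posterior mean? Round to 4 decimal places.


Posterior parameters: alpha = 8 + 8 = 16
beta = 5 + 16 = 21
Posterior mean = alpha / (alpha + beta) = 16 / 37
= 0.4324

0.4324


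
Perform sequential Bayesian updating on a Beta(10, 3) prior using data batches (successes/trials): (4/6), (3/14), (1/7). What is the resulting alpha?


Accumulate successes: 8
Posterior alpha = prior alpha + sum of successes
= 10 + 8 = 18

18


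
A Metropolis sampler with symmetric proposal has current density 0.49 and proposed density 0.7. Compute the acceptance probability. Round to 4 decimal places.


For symmetric proposals, acceptance = min(1, pi(x*)/pi(x))
= min(1, 0.7/0.49)
= min(1, 1.4286) = 1.0

1.0


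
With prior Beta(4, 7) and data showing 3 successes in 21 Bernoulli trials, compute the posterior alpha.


Conjugate update: alpha_posterior = alpha_prior + k
= 4 + 3 = 7

7


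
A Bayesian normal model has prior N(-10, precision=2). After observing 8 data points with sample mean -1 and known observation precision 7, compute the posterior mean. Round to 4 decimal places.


Posterior mean = (prior_precision * prior_mean + n * data_precision * data_mean) / (prior_precision + n * data_precision)
Numerator = 2*-10 + 8*7*-1 = -76
Denominator = 2 + 8*7 = 58
Posterior mean = -1.3103

-1.3103


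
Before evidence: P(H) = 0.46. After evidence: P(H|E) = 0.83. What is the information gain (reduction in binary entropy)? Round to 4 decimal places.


Prior entropy = 0.9954
Posterior entropy = 0.6577
Information gain = 0.9954 - 0.6577 = 0.3377

0.3377


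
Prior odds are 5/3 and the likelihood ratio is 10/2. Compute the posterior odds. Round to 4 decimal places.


Posterior odds = prior odds * likelihood ratio
= (5/3) * (10/2)
= 50 / 6
= 8.3333

8.3333


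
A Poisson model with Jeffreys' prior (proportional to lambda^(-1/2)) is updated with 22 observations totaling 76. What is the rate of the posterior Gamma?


Posterior = Gamma(0.5 + S, n)
= Gamma(0.5 + 76, 22)
Posterior rate = 0 + n = 22

22.0


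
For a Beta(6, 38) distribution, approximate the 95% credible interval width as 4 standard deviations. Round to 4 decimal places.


Variance of Beta(a,b) = ab / ((a+b)^2 * (a+b+1))
= 6*38 / ((44)^2 * 45)
= 0.0026
SD = sqrt(0.0026) = 0.0512
Width = 4 * SD = 0.2046

0.2046


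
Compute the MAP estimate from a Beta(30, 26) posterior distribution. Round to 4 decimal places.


MAP = mode of Beta distribution
= (alpha - 1)/(alpha + beta - 2)
= (30-1)/(30+26-2)
= 29/54 = 0.537

0.537


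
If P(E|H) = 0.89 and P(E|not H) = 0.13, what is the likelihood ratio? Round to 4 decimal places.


Likelihood ratio = P(E|H) / P(E|not H)
= 0.89 / 0.13
= 6.8462

6.8462


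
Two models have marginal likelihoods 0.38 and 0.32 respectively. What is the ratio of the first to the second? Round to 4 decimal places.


Evidence ratio = 0.38 / 0.32
= 1.1875

1.1875


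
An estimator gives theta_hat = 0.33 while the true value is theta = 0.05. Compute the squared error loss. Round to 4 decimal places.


The squared error loss is (theta_hat - theta)^2
= (0.33 - 0.05)^2
= (0.28)^2 = 0.0784

0.0784


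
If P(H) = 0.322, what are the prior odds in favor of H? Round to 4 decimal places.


Prior odds = P(H) / (1 - P(H))
= 0.322 / 0.678
= 0.4749

0.4749


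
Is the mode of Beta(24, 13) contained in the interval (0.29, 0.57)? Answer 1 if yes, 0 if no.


Mode = (a-1)/(a+b-2) = 23/35 = 0.6571
Interval: (0.29, 0.57)
Contains mode? 0

0


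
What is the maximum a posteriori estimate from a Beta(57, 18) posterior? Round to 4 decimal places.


The MAP estimate equals the mode of the distribution.
Mode of Beta(a,b) = (a-1)/(a+b-2)
= 56/73
= 0.7671

0.7671


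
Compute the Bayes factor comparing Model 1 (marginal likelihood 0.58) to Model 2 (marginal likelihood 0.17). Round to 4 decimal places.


BF12 = marginal likelihood of M1 / marginal likelihood of M2
= 0.58/0.17
= 3.4118

3.4118


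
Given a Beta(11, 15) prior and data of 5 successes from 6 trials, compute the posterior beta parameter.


Number of failures = 6 - 5 = 1
Posterior beta = 15 + 1 = 16

16


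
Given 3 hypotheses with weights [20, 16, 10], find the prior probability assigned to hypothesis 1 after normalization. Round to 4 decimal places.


To normalize, divide each weight by the sum of all weights.
Sum = 46
Prior(H1) = 20/46 = 0.4348

0.4348


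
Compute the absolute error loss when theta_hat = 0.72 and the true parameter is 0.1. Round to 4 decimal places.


L = |theta_hat - theta_true|
= |0.72 - 0.1| = 0.62

0.62


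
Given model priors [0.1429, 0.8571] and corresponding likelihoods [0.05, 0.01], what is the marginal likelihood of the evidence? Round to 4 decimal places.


P(E) = sum_i P(M_i) P(E|M_i)
= 0.0071 + 0.0086
= 0.0157

0.0157


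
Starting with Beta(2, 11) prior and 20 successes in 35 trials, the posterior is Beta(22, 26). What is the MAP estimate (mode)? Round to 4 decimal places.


The mode of Beta(a, b) when a > 1 and b > 1 is (a-1)/(a+b-2)
= (22 - 1) / (22 + 26 - 2)
= 21 / 46
= 0.4565

0.4565


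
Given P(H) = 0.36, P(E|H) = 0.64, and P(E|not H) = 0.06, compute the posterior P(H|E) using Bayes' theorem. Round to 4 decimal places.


By Bayes' theorem: P(H|E) = P(E|H)*P(H) / P(E)
P(E) = P(E|H)*P(H) + P(E|not H)*P(not H)
P(E) = 0.64*0.36 + 0.06*0.64 = 0.2688
P(H|E) = 0.64*0.36 / 0.2688 = 0.8571

0.8571


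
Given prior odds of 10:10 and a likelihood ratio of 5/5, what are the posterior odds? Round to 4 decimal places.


Posterior odds = prior odds * LR
Prior odds = 10/10 = 1.0
LR = 5/5 = 1.0
Posterior odds = 1.0 * 1.0 = 1.0

1.0


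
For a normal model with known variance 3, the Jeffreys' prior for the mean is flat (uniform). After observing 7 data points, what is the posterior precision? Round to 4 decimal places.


Jeffreys' prior for normal mean (known variance) is flat.
Prior precision = 0.
Posterior precision = prior_prec + n/sigma^2 = 0 + 7/3
= 2.3333

2.3333


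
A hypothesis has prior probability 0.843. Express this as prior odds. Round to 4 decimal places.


Odds = P(H) / P(not H) = 0.843 / 0.157
= 5.3694

5.3694


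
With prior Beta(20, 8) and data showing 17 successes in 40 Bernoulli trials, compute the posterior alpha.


Conjugate update: alpha_posterior = alpha_prior + k
= 20 + 17 = 37

37


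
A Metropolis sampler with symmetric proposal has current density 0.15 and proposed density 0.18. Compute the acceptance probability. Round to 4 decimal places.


For symmetric proposals, acceptance = min(1, pi(x*)/pi(x))
= min(1, 0.18/0.15)
= min(1, 1.2) = 1.0

1.0


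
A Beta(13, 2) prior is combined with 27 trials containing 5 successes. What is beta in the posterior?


In conjugate updating:
beta_posterior = beta_prior + (n - k)
= 2 + (27 - 5)
= 2 + 22 = 24

24


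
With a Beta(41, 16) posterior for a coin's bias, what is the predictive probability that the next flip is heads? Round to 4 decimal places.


The predictive probability equals the posterior mean.
P(next = heads) = alpha / (alpha + beta)
= 41 / 57 = 0.7193

0.7193


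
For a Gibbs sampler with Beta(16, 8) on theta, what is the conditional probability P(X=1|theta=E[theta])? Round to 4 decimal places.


E[theta] = 16/(16+8) = 0.6667
P(X=1|theta) = theta = 0.6667

0.6667


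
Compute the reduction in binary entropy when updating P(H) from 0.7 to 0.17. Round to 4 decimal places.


H_before = -p*log2(p) - (1-p)*log2(1-p) for p=0.7: 0.8813
H_after for p=0.17: 0.6577
Reduction = 0.8813 - 0.6577 = 0.2236

0.2236


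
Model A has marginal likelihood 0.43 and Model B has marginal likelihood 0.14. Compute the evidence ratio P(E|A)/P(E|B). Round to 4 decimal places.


Evidence ratio = P(E|A) / P(E|B)
= 0.43 / 0.14
= 3.0714

3.0714


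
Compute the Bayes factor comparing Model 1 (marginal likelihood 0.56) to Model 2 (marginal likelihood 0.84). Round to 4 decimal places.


BF12 = marginal likelihood of M1 / marginal likelihood of M2
= 0.56/0.84
= 0.6667

0.6667


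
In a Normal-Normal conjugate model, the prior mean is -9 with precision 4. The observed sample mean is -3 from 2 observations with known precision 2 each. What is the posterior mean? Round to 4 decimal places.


Posterior precision = tau0 + n*tau = 4 + 2*2 = 8
Posterior mean = (tau0*mu0 + n*tau*xbar) / posterior_precision
= (4*-9 + 2*2*-3) / 8
= -48 / 8 = -6.0

-6.0


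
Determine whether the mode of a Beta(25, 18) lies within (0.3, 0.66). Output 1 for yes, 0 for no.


First find the mode: (a-1)/(a+b-2) = 0.5854
Is 0.5854 in (0.3, 0.66)? 1

1


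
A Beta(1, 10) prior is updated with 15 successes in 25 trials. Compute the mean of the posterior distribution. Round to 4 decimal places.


After update: Beta(16, 20)
Mean = 16 / (16 + 20) = 16 / 36
= 0.4444

0.4444


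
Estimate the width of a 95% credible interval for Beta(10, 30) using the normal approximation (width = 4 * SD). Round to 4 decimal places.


For Beta(a,b): Var = ab/((a+b)^2(a+b+1))
Var = 0.0046, SD = 0.0676
Approximate 95% CI width = 4 * 0.0676 = 0.2705

0.2705


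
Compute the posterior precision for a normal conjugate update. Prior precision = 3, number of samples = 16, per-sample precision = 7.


tau_post = tau_0 + n * tau
= 3 + 16 * 7 = 115

115


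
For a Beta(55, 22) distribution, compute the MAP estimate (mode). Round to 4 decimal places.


MAP = mode = (a-1)/(a+b-2)
= (55-1)/(55+22-2)
= 54/75 = 0.72

0.72


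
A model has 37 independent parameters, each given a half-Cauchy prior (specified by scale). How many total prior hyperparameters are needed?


Each half-Cauchy prior needs 1 hyperparameter (scale).
Total = 1 * 37 = 37

37


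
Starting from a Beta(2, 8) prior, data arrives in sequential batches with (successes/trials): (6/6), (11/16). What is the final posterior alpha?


In sequential Bayesian updating, we sum all successes.
Total successes = 17
Final alpha = 2 + 17 = 19

19


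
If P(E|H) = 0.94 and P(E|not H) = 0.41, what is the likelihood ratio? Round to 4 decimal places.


Likelihood ratio = P(E|H) / P(E|not H)
= 0.94 / 0.41
= 2.2927

2.2927


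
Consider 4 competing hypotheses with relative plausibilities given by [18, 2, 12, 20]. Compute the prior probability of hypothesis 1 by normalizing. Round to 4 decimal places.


Sum of weights = 18 + 2 + 12 + 20 = 52
Normalized prior for H1 = 18 / 52
= 0.3462

0.3462


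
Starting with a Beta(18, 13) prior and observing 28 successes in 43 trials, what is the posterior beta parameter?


Posterior beta = prior beta + failures
Failures = 43 - 28 = 15
beta_post = 13 + 15 = 28

28


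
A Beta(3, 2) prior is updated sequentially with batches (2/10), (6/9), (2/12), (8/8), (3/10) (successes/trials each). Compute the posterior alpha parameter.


Sequential conjugate updating is equivalent to a single batch update.
Total successes across all batches = 21
alpha_posterior = alpha_prior + total_successes = 3 + 21
= 24

24


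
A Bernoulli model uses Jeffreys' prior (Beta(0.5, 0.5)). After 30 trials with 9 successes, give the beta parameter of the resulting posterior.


Posterior = Beta(prior_alpha + successes, prior_beta + failures)
= Beta(0.5 + 9, 0.5 + 21)
Posterior beta = 0.5 + (n - k) = 0.5 + 21 = 21.5

21.5


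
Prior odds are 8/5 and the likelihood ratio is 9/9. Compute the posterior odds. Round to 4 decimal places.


Posterior odds = prior odds * likelihood ratio
= (8/5) * (9/9)
= 72 / 45
= 1.6

1.6


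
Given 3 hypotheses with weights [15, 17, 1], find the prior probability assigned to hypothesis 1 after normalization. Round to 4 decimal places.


To normalize, divide each weight by the sum of all weights.
Sum = 33
Prior(H1) = 15/33 = 0.4545

0.4545


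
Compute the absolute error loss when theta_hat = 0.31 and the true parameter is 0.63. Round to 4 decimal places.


L = |theta_hat - theta_true|
= |0.31 - 0.63| = 0.32

0.32


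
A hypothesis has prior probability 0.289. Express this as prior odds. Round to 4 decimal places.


Odds = P(H) / P(not H) = 0.289 / 0.711
= 0.4065

0.4065


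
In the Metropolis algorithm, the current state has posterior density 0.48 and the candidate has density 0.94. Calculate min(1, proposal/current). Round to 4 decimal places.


Ratio = 0.94/0.48 = 1.9583
Acceptance probability = min(1, 1.9583)
= 1.0

1.0


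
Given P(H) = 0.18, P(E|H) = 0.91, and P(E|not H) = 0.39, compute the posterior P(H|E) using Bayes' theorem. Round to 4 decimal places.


By Bayes' theorem: P(H|E) = P(E|H)*P(H) / P(E)
P(E) = P(E|H)*P(H) + P(E|not H)*P(not H)
P(E) = 0.91*0.18 + 0.39*0.82 = 0.4836
P(H|E) = 0.91*0.18 / 0.4836 = 0.3387

0.3387


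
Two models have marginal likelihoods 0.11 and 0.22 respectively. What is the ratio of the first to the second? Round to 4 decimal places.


Evidence ratio = 0.11 / 0.22
= 0.5

0.5


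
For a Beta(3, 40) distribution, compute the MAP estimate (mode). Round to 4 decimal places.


MAP = mode = (a-1)/(a+b-2)
= (3-1)/(3+40-2)
= 2/41 = 0.0488

0.0488


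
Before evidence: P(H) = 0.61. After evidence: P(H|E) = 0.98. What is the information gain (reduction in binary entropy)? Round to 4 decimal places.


Prior entropy = 0.9648
Posterior entropy = 0.1414
Information gain = 0.9648 - 0.1414 = 0.8234

0.8234


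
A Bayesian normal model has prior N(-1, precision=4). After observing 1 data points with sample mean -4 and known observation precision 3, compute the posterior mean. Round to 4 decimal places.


Posterior mean = (prior_precision * prior_mean + n * data_precision * data_mean) / (prior_precision + n * data_precision)
Numerator = 4*-1 + 1*3*-4 = -16
Denominator = 4 + 1*3 = 7
Posterior mean = -2.2857

-2.2857


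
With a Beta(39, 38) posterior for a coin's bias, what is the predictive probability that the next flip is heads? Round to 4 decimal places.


The predictive probability equals the posterior mean.
P(next = heads) = alpha / (alpha + beta)
= 39 / 77 = 0.5065

0.5065


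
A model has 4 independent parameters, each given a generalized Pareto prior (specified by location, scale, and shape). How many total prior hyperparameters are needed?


Each generalized Pareto prior needs 3 hyperparameters (location, scale, and shape).
Total = 3 * 4 = 12

12


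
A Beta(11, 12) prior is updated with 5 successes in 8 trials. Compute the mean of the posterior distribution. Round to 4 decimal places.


After update: Beta(16, 15)
Mean = 16 / (16 + 15) = 16 / 31
= 0.5161

0.5161


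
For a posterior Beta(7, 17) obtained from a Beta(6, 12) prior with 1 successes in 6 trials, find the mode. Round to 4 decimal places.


Mode = (alpha - 1) / (alpha + beta - 2)
= 6 / 22
= 0.2727

0.2727


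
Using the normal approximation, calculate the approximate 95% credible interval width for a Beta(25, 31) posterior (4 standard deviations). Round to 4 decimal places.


Var(Beta) = 25*31/(56^2 * 57) = 0.0043
SD = 0.0658
Width ~ 4*SD = 0.2634

0.2634


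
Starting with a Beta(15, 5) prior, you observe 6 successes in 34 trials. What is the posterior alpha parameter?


For a Beta-Binomial conjugate model:
Posterior alpha = prior alpha + number of successes
= 15 + 6 = 21

21


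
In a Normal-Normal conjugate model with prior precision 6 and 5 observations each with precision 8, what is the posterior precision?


Posterior precision = prior precision + n * observation precision
= 6 + 5 * 8
= 6 + 40 = 46

46


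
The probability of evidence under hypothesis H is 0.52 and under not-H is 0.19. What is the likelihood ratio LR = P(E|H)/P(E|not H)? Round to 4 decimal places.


LR = 0.52 / 0.19
= 2.7368

2.7368


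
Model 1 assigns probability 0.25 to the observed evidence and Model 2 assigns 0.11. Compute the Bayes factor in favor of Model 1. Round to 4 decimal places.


BF = P(data|M1) / P(data|M2)
= 0.25 / 0.11 = 2.2727

2.2727


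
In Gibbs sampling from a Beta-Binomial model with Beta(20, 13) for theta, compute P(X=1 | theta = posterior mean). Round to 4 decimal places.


Posterior mean = alpha/(alpha+beta) = 20/33 = 0.6061
P(X=1|theta=mean) = theta = 0.6061

0.6061


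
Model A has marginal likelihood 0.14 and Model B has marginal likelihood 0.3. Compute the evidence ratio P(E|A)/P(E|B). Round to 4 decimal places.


Evidence ratio = P(E|A) / P(E|B)
= 0.14 / 0.3
= 0.4667

0.4667


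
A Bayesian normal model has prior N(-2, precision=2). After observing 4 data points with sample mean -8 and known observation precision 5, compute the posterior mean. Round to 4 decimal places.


Posterior mean = (prior_precision * prior_mean + n * data_precision * data_mean) / (prior_precision + n * data_precision)
Numerator = 2*-2 + 4*5*-8 = -164
Denominator = 2 + 4*5 = 22
Posterior mean = -7.4545

-7.4545


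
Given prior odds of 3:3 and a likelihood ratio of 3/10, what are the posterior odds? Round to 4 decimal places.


Posterior odds = prior odds * LR
Prior odds = 3/3 = 1.0
LR = 3/10 = 0.3
Posterior odds = 1.0 * 0.3 = 0.3

0.3


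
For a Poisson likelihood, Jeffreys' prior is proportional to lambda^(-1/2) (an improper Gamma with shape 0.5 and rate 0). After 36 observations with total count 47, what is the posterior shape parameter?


Jeffreys' prior for Poisson is proportional to lambda^(-1/2).
Posterior is Gamma(0.5 + S, 0 + n) = Gamma(0.5 + 47, 36).
Posterior shape = 0.5 + S = 0.5 + 47 = 47.5

47.5


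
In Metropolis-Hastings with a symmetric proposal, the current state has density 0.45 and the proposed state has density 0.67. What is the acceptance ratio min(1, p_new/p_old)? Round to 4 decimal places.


Ratio = p_new / p_old = 0.67 / 0.45 = 1.4889
Acceptance = min(1, 1.4889) = 1.0

1.0


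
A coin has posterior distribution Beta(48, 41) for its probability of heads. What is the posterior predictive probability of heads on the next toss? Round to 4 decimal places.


Posterior predictive = E[theta] = alpha/(alpha+beta)
= 48/89
= 0.5393

0.5393


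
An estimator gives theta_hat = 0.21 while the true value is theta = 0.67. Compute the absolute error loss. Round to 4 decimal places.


The absolute error loss is |theta_hat - theta|
= |0.21 - 0.67|
= 0.46

0.46


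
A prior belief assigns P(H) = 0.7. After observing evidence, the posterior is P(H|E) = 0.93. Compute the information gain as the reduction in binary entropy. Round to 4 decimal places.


H(prior) = -0.7*log2(0.7) - 0.3*log2(0.3)
= 0.8813
H(post) = -0.93*log2(0.93) - 0.07*log2(0.07)
= 0.3659
IG = 0.8813 - 0.3659 = 0.5154

0.5154


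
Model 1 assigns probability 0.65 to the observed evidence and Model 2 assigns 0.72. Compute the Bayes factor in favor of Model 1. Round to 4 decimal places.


BF = P(data|M1) / P(data|M2)
= 0.65 / 0.72 = 0.9028

0.9028


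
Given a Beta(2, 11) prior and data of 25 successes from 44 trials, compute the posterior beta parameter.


Number of failures = 44 - 25 = 19
Posterior beta = 11 + 19 = 30

30


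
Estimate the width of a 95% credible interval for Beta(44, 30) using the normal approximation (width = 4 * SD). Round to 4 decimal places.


For Beta(a,b): Var = ab/((a+b)^2(a+b+1))
Var = 0.0032, SD = 0.0567
Approximate 95% CI width = 4 * 0.0567 = 0.2268

0.2268


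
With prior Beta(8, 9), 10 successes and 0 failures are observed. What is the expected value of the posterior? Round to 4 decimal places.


Posterior = Beta(18, 9)
E[theta] = alpha/(alpha+beta)
= 18/27 = 0.6667

0.6667


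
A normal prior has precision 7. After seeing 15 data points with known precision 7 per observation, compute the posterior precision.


In the conjugate normal model, precisions add:
tau_posterior = tau_prior + n * tau_data
= 7 + 15*7 = 112

112


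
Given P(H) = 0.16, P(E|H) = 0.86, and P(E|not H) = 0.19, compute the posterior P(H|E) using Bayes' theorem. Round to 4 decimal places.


By Bayes' theorem: P(H|E) = P(E|H)*P(H) / P(E)
P(E) = P(E|H)*P(H) + P(E|not H)*P(not H)
P(E) = 0.86*0.16 + 0.19*0.84 = 0.2972
P(H|E) = 0.86*0.16 / 0.2972 = 0.463

0.463


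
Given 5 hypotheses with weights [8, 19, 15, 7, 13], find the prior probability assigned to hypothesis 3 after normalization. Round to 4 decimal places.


To normalize, divide each weight by the sum of all weights.
Sum = 62
Prior(H3) = 15/62 = 0.2419

0.2419


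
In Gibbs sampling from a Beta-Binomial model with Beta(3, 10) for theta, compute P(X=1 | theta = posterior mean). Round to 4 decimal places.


Posterior mean = alpha/(alpha+beta) = 3/13 = 0.2308
P(X=1|theta=mean) = theta = 0.2308

0.2308


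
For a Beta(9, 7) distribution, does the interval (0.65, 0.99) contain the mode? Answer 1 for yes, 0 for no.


Mode of Beta(a,b) = (a-1)/(a+b-2)
= (9-1)/(9+7-2) = 0.5714
Check: 0.65 <= 0.5714 <= 0.99?
Result: 0

0


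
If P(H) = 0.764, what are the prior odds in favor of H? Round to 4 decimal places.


Prior odds = P(H) / (1 - P(H))
= 0.764 / 0.236
= 3.2373

3.2373


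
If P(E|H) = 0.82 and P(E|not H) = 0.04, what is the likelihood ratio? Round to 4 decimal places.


Likelihood ratio = P(E|H) / P(E|not H)
= 0.82 / 0.04
= 20.5

20.5


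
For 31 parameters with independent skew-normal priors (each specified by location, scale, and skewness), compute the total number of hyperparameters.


A skew-normal prior has 3 hyperparameters per parameter.
Total = 31 * 3 = 93

93


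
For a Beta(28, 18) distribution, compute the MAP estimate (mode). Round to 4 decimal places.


MAP = mode = (a-1)/(a+b-2)
= (28-1)/(28+18-2)
= 27/44 = 0.6136

0.6136


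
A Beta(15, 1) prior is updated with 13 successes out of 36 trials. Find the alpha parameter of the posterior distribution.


In the Beta-Binomial conjugate update:
alpha_post = alpha_prior + successes
= 15 + 13
= 28

28


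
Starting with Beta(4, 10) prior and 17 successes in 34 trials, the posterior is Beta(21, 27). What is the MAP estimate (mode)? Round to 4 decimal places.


The mode of Beta(a, b) when a > 1 and b > 1 is (a-1)/(a+b-2)
= (21 - 1) / (21 + 27 - 2)
= 20 / 46
= 0.4348

0.4348


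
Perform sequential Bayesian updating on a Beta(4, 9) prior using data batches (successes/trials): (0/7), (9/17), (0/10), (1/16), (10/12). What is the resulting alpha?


Accumulate successes: 20
Posterior alpha = prior alpha + sum of successes
= 4 + 20 = 24

24


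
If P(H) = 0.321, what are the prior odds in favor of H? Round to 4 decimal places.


Prior odds = P(H) / (1 - P(H))
= 0.321 / 0.679
= 0.4728

0.4728


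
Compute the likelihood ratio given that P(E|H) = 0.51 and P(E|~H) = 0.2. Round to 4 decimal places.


LR = P(E|H) / P(E|~H)
= 0.51 / 0.2 = 2.55

2.55


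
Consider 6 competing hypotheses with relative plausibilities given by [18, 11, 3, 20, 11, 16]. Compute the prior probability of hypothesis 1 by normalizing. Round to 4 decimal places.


Sum of weights = 18 + 11 + 3 + 20 + 11 + 16 = 79
Normalized prior for H1 = 18 / 79
= 0.2278

0.2278


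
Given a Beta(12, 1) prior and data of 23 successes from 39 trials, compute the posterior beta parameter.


Number of failures = 39 - 23 = 16
Posterior beta = 1 + 16 = 17

17


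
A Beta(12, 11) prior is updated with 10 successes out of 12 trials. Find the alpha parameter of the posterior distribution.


In the Beta-Binomial conjugate update:
alpha_post = alpha_prior + successes
= 12 + 10
= 22

22


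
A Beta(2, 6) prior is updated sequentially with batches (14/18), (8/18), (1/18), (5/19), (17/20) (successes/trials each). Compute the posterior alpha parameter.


Sequential conjugate updating is equivalent to a single batch update.
Total successes across all batches = 45
alpha_posterior = alpha_prior + total_successes = 2 + 45
= 47

47


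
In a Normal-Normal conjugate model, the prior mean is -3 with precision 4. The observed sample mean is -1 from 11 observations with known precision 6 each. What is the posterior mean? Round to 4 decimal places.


Posterior precision = tau0 + n*tau = 4 + 11*6 = 70
Posterior mean = (tau0*mu0 + n*tau*xbar) / posterior_precision
= (4*-3 + 11*6*-1) / 70
= -78 / 70 = -1.1143

-1.1143


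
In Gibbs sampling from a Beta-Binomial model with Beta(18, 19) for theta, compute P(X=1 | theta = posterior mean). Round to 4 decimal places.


Posterior mean = alpha/(alpha+beta) = 18/37 = 0.4865
P(X=1|theta=mean) = theta = 0.4865

0.4865


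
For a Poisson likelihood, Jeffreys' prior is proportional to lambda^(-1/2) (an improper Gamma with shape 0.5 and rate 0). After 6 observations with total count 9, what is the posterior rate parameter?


Jeffreys' prior for Poisson is proportional to lambda^(-1/2).
Posterior is Gamma(0.5 + S, 0 + n) = Gamma(0.5 + 9, 6).
Posterior rate = 0 + n = 6

6.0


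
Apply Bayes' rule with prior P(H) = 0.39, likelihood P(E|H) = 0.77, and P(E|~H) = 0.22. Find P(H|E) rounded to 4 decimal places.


Step 1: Compute marginal P(E) = P(E|H)P(H) + P(E|~H)P(~H)
= 0.77*0.39 + 0.22*0.61 = 0.4345
Step 2: P(H|E) = P(E|H)P(H)/P(E) = 0.3003/0.4345
= 0.6911

0.6911


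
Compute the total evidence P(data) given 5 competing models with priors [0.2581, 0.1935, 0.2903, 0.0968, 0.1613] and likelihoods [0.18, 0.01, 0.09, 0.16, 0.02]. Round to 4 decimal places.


Marginal likelihood = sum P(model_i) * P(data|model_i)
Model 1: 0.2581 * 0.18 = 0.0465
Model 2: 0.1935 * 0.01 = 0.0019
Model 3: 0.2903 * 0.09 = 0.0261
Model 4: 0.0968 * 0.16 = 0.0155
Model 5: 0.1613 * 0.02 = 0.0032
Total = 0.0932

0.0932


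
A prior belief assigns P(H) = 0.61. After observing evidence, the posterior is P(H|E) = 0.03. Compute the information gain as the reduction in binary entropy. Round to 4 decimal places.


H(prior) = -0.61*log2(0.61) - 0.39*log2(0.39)
= 0.9648
H(post) = -0.03*log2(0.03) - 0.97*log2(0.97)
= 0.1944
IG = 0.9648 - 0.1944 = 0.7704

0.7704


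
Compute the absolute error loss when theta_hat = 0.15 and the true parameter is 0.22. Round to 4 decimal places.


L = |theta_hat - theta_true|
= |0.15 - 0.22| = 0.07

0.07


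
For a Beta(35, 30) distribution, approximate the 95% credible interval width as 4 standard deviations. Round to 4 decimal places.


Variance of Beta(a,b) = ab / ((a+b)^2 * (a+b+1))
= 35*30 / ((65)^2 * 66)
= 0.0038
SD = sqrt(0.0038) = 0.0614
Width = 4 * SD = 0.2455

0.2455


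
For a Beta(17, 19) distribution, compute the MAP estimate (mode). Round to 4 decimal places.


MAP = mode = (a-1)/(a+b-2)
= (17-1)/(17+19-2)
= 16/34 = 0.4706

0.4706


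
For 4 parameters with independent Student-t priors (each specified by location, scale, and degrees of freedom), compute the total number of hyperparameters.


A Student-t prior has 3 hyperparameters per parameter.
Total = 4 * 3 = 12

12


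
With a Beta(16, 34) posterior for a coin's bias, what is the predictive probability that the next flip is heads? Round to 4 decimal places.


The predictive probability equals the posterior mean.
P(next = heads) = alpha / (alpha + beta)
= 16 / 50 = 0.32

0.32


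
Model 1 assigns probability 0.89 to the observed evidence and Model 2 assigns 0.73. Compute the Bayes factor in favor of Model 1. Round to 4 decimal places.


BF = P(data|M1) / P(data|M2)
= 0.89 / 0.73 = 1.2192

1.2192


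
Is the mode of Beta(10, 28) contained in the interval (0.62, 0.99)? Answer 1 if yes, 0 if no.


Mode = (a-1)/(a+b-2) = 9/36 = 0.25
Interval: (0.62, 0.99)
Contains mode? 0

0


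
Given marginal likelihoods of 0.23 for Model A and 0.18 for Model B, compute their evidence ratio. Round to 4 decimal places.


Ratio = ML(A) / ML(B) = 0.23/0.18
= 1.2778

1.2778


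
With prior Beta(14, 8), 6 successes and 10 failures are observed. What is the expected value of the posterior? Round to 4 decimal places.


Posterior = Beta(20, 18)
E[theta] = alpha/(alpha+beta)
= 20/38 = 0.5263

0.5263


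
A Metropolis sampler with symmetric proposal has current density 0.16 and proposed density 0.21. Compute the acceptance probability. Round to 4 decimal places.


For symmetric proposals, acceptance = min(1, pi(x*)/pi(x))
= min(1, 0.21/0.16)
= min(1, 1.3125) = 1.0

1.0


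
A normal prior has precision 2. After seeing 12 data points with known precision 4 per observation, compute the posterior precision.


In the conjugate normal model, precisions add:
tau_posterior = tau_prior + n * tau_data
= 2 + 12*4 = 50

50


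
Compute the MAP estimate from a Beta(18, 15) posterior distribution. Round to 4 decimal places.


MAP = mode of Beta distribution
= (alpha - 1)/(alpha + beta - 2)
= (18-1)/(18+15-2)
= 17/31 = 0.5484

0.5484


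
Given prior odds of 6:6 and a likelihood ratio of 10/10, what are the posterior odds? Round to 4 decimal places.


Posterior odds = prior odds * LR
Prior odds = 6/6 = 1.0
LR = 10/10 = 1.0
Posterior odds = 1.0 * 1.0 = 1.0

1.0


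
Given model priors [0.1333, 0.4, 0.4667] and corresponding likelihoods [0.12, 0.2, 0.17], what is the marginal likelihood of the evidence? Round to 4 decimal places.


P(E) = sum_i P(M_i) P(E|M_i)
= 0.016 + 0.08 + 0.0793
= 0.1753

0.1753


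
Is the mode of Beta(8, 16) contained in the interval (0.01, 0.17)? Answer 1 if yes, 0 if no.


Mode = (a-1)/(a+b-2) = 7/22 = 0.3182
Interval: (0.01, 0.17)
Contains mode? 0

0


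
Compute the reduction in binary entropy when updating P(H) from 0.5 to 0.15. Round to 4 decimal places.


H_before = -p*log2(p) - (1-p)*log2(1-p) for p=0.5: 1.0
H_after for p=0.15: 0.6098
Reduction = 1.0 - 0.6098 = 0.3902

0.3902


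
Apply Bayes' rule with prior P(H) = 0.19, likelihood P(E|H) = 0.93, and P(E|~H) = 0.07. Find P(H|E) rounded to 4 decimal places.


Step 1: Compute marginal P(E) = P(E|H)P(H) + P(E|~H)P(~H)
= 0.93*0.19 + 0.07*0.81 = 0.2334
Step 2: P(H|E) = P(E|H)P(H)/P(E) = 0.1767/0.2334
= 0.7571

0.7571


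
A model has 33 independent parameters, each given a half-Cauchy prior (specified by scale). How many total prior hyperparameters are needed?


Each half-Cauchy prior needs 1 hyperparameter (scale).
Total = 1 * 33 = 33

33


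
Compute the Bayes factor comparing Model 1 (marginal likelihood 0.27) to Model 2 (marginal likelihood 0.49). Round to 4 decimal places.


BF12 = marginal likelihood of M1 / marginal likelihood of M2
= 0.27/0.49
= 0.551

0.551


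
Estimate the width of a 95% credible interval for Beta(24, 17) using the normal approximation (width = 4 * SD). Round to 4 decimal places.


For Beta(a,b): Var = ab/((a+b)^2(a+b+1))
Var = 0.0058, SD = 0.076
Approximate 95% CI width = 4 * 0.076 = 0.3041

0.3041


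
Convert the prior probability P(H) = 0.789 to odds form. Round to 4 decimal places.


P(not H) = 1 - 0.789 = 0.211
Odds = 0.789 / 0.211 = 3.7393

3.7393


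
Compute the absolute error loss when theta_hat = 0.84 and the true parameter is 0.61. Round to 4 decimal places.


L = |theta_hat - theta_true|
= |0.84 - 0.61| = 0.23

0.23


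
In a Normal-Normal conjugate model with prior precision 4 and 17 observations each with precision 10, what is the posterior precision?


Posterior precision = prior precision + n * observation precision
= 4 + 17 * 10
= 4 + 170 = 174

174


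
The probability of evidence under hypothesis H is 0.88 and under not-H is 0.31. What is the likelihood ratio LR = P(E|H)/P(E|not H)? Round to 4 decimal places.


LR = 0.88 / 0.31
= 2.8387

2.8387


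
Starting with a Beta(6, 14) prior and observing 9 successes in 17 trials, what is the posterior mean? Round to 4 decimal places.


Posterior parameters: alpha = 6 + 9 = 15
beta = 14 + 8 = 22
Posterior mean = alpha / (alpha + beta) = 15 / 37
= 0.4054

0.4054


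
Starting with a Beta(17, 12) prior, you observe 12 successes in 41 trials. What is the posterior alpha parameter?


For a Beta-Binomial conjugate model:
Posterior alpha = prior alpha + number of successes
= 17 + 12 = 29

29


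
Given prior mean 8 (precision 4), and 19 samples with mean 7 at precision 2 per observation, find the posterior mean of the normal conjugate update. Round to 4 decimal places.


The posterior mean is a precision-weighted average of prior and data.
Post. prec. = 4 + 38 = 42
Post. mean = (32 + 266)/42 = 298/42 = 7.0952

7.0952


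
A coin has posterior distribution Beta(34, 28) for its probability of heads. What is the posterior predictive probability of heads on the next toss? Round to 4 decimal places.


Posterior predictive = E[theta] = alpha/(alpha+beta)
= 34/62
= 0.5484

0.5484


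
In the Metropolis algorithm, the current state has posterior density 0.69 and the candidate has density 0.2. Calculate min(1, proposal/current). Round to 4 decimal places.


Ratio = 0.2/0.69 = 0.2899
Acceptance probability = min(1, 0.2899)
= 0.2899

0.2899


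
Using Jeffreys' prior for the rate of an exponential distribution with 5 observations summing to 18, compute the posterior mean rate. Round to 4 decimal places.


Jeffreys' prior leads to posterior Gamma(5, 18).
Mean = 5/18 = 0.2778

0.2778


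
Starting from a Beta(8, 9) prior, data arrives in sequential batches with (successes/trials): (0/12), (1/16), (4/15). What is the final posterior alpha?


In sequential Bayesian updating, we sum all successes.
Total successes = 5
Final alpha = 8 + 5 = 13

13


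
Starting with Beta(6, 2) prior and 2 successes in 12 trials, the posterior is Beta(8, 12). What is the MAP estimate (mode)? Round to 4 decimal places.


The mode of Beta(a, b) when a > 1 and b > 1 is (a-1)/(a+b-2)
= (8 - 1) / (8 + 12 - 2)
= 7 / 18
= 0.3889

0.3889


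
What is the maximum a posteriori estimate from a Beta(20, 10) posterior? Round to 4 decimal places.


The MAP estimate equals the mode of the distribution.
Mode of Beta(a,b) = (a-1)/(a+b-2)
= 19/28
= 0.6786

0.6786


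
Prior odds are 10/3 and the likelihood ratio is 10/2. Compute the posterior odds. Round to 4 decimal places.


Posterior odds = prior odds * likelihood ratio
= (10/3) * (10/2)
= 100 / 6
= 16.6667

16.6667


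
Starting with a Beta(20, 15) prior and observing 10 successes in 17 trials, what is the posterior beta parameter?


Posterior beta = prior beta + failures
Failures = 17 - 10 = 7
beta_post = 15 + 7 = 22

22


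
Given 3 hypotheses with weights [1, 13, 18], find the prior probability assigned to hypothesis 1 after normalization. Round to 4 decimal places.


To normalize, divide each weight by the sum of all weights.
Sum = 32
Prior(H1) = 1/32 = 0.0312

0.0312


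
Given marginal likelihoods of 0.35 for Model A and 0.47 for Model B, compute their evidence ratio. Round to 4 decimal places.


Ratio = ML(A) / ML(B) = 0.35/0.47
= 0.7447

0.7447


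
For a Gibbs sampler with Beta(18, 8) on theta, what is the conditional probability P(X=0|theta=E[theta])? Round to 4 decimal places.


E[theta] = 18/(18+8) = 0.6923
P(X=0|theta) = 1 - theta = 0.3077

0.3077


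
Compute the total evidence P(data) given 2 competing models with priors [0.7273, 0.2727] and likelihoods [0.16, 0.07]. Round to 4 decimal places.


Marginal likelihood = sum P(model_i) * P(data|model_i)
Model 1: 0.7273 * 0.16 = 0.1164
Model 2: 0.2727 * 0.07 = 0.0191
Total = 0.1355

0.1355


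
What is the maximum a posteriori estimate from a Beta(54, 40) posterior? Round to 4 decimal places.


The MAP estimate equals the mode of the distribution.
Mode of Beta(a,b) = (a-1)/(a+b-2)
= 53/92
= 0.5761

0.5761


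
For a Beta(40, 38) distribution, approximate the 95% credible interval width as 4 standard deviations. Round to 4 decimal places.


Variance of Beta(a,b) = ab / ((a+b)^2 * (a+b+1))
= 40*38 / ((78)^2 * 79)
= 0.0032
SD = sqrt(0.0032) = 0.0562
Width = 4 * SD = 0.2249

0.2249


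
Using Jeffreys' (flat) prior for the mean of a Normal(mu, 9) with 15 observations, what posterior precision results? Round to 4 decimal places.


Flat prior means prior precision is 0.
Posterior precision = n / sigma^2 = 15/9 = 1.6667

1.6667


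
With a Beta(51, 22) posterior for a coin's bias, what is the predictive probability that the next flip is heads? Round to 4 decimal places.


The predictive probability equals the posterior mean.
P(next = heads) = alpha / (alpha + beta)
= 51 / 73 = 0.6986

0.6986


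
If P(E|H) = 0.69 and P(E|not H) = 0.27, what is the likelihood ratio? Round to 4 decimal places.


Likelihood ratio = P(E|H) / P(E|not H)
= 0.69 / 0.27
= 2.5556

2.5556


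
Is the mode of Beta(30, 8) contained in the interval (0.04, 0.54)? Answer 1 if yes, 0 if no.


Mode = (a-1)/(a+b-2) = 29/36 = 0.8056
Interval: (0.04, 0.54)
Contains mode? 0

0


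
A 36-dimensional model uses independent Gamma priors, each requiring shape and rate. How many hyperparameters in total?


Per parameter: 2 (shape and rate).
Total = 36 * 2 = 72

72


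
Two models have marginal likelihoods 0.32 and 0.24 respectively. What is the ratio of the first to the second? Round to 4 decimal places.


Evidence ratio = 0.32 / 0.24
= 1.3333

1.3333


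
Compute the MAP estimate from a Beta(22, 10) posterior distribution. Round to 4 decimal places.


MAP = mode of Beta distribution
= (alpha - 1)/(alpha + beta - 2)
= (22-1)/(22+10-2)
= 21/30 = 0.7

0.7


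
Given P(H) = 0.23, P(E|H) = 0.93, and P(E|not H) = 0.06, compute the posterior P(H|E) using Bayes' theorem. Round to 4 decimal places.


By Bayes' theorem: P(H|E) = P(E|H)*P(H) / P(E)
P(E) = P(E|H)*P(H) + P(E|not H)*P(not H)
P(E) = 0.93*0.23 + 0.06*0.77 = 0.2601
P(H|E) = 0.93*0.23 / 0.2601 = 0.8224

0.8224


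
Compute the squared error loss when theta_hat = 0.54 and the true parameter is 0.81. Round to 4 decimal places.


L = (theta_hat - theta_true)^2
= (0.54 - 0.81)^2
= -0.27^2 = 0.0729

0.0729


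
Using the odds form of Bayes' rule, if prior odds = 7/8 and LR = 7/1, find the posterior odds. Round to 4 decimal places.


Bayes' rule in odds form: posterior odds = prior odds * LR
= (7 * 7) / (8 * 1)
= 49/8 = 6.125

6.125


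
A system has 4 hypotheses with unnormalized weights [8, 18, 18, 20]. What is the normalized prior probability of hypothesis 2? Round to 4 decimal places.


The normalized prior is the weight divided by the total.
Total weight = 64
P(H2) = 18 / 64 = 0.2812

0.2812


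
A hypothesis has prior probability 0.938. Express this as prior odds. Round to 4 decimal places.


Odds = P(H) / P(not H) = 0.938 / 0.062
= 15.129

15.129


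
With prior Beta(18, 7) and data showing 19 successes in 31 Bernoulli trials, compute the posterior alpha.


Conjugate update: alpha_posterior = alpha_prior + k
= 18 + 19 = 37

37


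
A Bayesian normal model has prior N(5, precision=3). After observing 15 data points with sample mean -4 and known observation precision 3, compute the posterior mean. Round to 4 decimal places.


Posterior mean = (prior_precision * prior_mean + n * data_precision * data_mean) / (prior_precision + n * data_precision)
Numerator = 3*5 + 15*3*-4 = -165
Denominator = 3 + 15*3 = 48
Posterior mean = -3.4375

-3.4375
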